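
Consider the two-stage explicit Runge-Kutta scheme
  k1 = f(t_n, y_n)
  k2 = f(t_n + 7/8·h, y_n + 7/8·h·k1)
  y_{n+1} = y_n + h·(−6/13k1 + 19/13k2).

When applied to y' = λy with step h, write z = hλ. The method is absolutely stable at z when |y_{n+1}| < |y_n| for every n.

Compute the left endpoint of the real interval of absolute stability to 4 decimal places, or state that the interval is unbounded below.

Set f=λy, z=hλ:
  k1=λy_n ⇒ h·k1=z·y_n;  k2=λ(1+7/8z)y_n ⇒ h·k2=z(1+7/8z)y_n
  y_{n+1}/y_n = 1 − 6/13z + 19/13z(1+7/8z) = 1 + z + 133/104z²
  so R(z) = 1 + z + 133/104z².

Solve |R(x)|<1 on ℝ⁻.
x=-0.94: |R|=1.1900
R=1: x+133/104x²=0 ⇒ x=−104/133=-0.7820; min R=1−1/(4·133/104)=0.8045>−1
Confirm numerically:
  x=-0.683: |R|=0.91357 <1
  x=-0.443: |R|=0.80797 <1
  x=-0.313: |R|=0.81229 <1
  x=-1.334: |R|=1.94178 >1
  x=-1.038: |R|=1.33989 >1
  x=-0.937: |R|=1.18579 >1
Interval (-0.7820, 0).

left endpoint -0.7820.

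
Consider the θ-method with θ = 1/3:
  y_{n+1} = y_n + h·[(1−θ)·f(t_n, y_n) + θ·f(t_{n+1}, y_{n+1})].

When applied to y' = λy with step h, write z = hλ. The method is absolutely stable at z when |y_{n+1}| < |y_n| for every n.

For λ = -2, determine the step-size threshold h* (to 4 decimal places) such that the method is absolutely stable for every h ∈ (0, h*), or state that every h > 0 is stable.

Test eqn y'=λy, z=hλ:
  y_{n+1} = y_n + z·[2/3·y_n + 1/3·y_{n+1}] ⇒ (1 − 1/3z)y_{n+1} = (1 + 2/3z)y_n
  R(z) = (1 + 2/3z)/(1 − 1/3z).

Need |R(x)|<1, x<0.
x=-0.68: |R|=0.4457
R=−1: 1+2/3x = −1+1/3x ⇒ -1/3x=2 ⇒ x=2/(-1/3)=-6.0000
Confirm numerically:
  x=-5.840: |R|=0.98190 <1
  x=-4.525: |R|=0.80399 <1
  x=-3.355: |R|=0.58379 <1
  x=-3.009: |R|=0.50225 <1
  x=-6.543: |R|=1.05690 >1
  x=-6.362: |R|=1.03867 >1
  x=-6.273: |R|=1.02944 >1
Stable set (-6.0000, 0).

(-6.0000,0); λ=-2 ⇒ h* = (6)/2 = 3.0000.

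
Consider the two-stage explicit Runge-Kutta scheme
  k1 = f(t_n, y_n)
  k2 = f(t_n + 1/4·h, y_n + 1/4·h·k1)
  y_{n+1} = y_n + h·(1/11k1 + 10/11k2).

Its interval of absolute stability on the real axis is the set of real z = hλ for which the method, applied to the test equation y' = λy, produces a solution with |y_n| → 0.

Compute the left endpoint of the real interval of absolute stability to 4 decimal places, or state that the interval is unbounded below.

z* = -4.4000.

With y'=λy (z=hλ):
  k1=λy_n ⇒ h·k1=z·y_n;  k2=λ(1+1/4z)y_n ⇒ h·k2=z(1+1/4z)y_n
  y_{n+1}/y_n = 1 + 1/11z + 10/11z(1+1/4z) = 1 + z + 5/22z²
  Hence R(z) = 1 + z + 5/22z².

Need |R(x)|<1, x<0.
x=-0.71: |R|=0.4046
R=1: x+5/22x²=0 ⇒ x=−22/5=-4.4000; min R=1−1/(4·5/22)=-0.1000>−1
Confirm numerically:
  x=-3.819: |R|=0.49572 <1
  x=-2.145: |R|=0.09931 <1
  x=-1.883: |R|=0.07716 <1
  x=-1.828: |R|=0.06855 <1
  x=-4.890: |R|=1.54457 >1
  x=-4.852: |R|=1.49843 >1
  x=-4.746: |R|=1.37321 >1
So |R|<1 on (-4.4000, 0).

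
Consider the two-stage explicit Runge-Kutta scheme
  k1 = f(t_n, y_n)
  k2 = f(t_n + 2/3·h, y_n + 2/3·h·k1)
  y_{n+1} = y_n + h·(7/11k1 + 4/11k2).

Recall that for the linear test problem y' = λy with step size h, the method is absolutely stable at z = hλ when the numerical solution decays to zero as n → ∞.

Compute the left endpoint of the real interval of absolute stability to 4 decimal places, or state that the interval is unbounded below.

Test eqn y'=λy, z=hλ:
  k1=λy_n ⇒ h·k1=z·y_n;  k2=λ(1+2/3z)y_n ⇒ h·k2=z(1+2/3z)y_n
  y_{n+1}/y_n = 1 + 7/11z + 4/11z(1+2/3z) = 1 + z + 8/33z²
  Hence R(z) = 1 + z + 8/33z².

Solve |R(x)|<1 on ℝ⁻.
x=-1.78: |R|=0.0119
R=1: x+8/33x²=0 ⇒ x=−33/8=-4.1250; min R=1−1/(4·8/33)=-0.0312>−1
Confirm numerically:
  x=-3.478: |R|=0.45448 <1
  x=-2.742: |R|=0.08068 <1
  x=-2.453: |R|=0.00572 <1
  x=-2.247: |R|=0.02300 <1
  x=-4.700: |R|=1.65515 >1
  x=-4.463: |R|=1.36570 >1
  x=-4.207: |R|=1.08363 >1
Stable set (-4.1250, 0).

z* = -4.1250.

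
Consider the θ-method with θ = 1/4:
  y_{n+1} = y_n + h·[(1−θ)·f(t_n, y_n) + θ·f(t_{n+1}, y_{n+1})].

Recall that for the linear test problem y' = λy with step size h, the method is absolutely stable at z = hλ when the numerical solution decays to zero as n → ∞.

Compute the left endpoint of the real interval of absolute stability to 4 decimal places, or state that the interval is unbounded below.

Set f=λy, z=hλ:
  y_{n+1} = y_n + z·[3/4·y_n + 1/4·y_{n+1}] ⇒ (1 − 1/4z)y_{n+1} = (1 + 3/4z)y_n
  R(z) = (1 + 3/4z)/(1 − 1/4z).

Find x<0 with |R(x)|<1.
x=-1.28: |R|=0.0303
R=−1: 1+3/4x = −1+1/4x ⇒ -1/2x=2 ⇒ x=2/(-1/2)=-4.0000
Confirm numerically:
  x=-3.888: |R|=0.97160 <1
  x=-2.922: |R|=0.68853 <1
  x=-2.624: |R|=0.58454 <1
  x=-2.367: |R|=0.48704 <1
  x=-4.482: |R|=1.11365 >1
  x=-4.411: |R|=1.09773 >1
  x=-4.202: |R|=1.04926 >1
Stable set (-4.0000, 0).

z* = -4.0000.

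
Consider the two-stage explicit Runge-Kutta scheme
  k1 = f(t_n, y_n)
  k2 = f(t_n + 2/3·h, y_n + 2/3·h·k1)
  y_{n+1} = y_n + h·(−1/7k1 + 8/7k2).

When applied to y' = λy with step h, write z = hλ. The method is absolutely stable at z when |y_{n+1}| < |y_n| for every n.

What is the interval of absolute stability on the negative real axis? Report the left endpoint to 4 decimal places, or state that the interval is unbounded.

Set f=λy, z=hλ:
  k1=λy_n ⇒ h·k1=z·y_n;  k2=λ(1+2/3z)y_n ⇒ h·k2=z(1+2/3z)y_n
  y_{n+1}/y_n = 1 − 1/7z + 8/7z(1+2/3z) = 1 + z + 16/21z²
  so R(z) = 1 + z + 16/21z².

Solve |R(x)|<1 on ℝ⁻.
x=-1.37: |R|=1.0600
R=1: x+16/21x²=0 ⇒ x=−21/16=-1.3125; min R=1−1/(4·16/21)=0.6719>−1
Confirm numerically:
  x=-1.145: |R|=0.85388 <1
  x=-0.978: |R|=0.75075 <1
  x=-0.701: |R|=0.67340 <1
  x=-0.697: |R|=0.67314 <1
  x=-1.867: |R|=1.78876 >1
  x=-1.796: |R|=1.66161 >1
  x=-1.641: |R|=1.41072 >1
Interval (-1.3125, 0).

(-1.3125, 0).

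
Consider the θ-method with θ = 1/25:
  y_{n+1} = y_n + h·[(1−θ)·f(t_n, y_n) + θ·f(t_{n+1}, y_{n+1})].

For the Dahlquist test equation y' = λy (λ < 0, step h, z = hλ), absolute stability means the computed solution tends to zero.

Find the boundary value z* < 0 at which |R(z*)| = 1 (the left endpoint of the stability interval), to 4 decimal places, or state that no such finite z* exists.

On y'=λy, z=hλ:
  y_{n+1} = y_n + z·[24/25·y_n + 1/25·y_{n+1}] ⇒ (1 − 1/25z)y_{n+1} = (1 + 24/25z)y_n
  so R(z) = (1 + 24/25z)/(1 − 1/25z).

Find x<0 with |R(x)|<1.
x=-1.73: |R|=0.6180
R=−1: 1+24/25x = −1+1/25x ⇒ -23/25x=2 ⇒ x=2/(-23/25)=-2.1739
Confirm numerically:
  x=-2.081: |R|=0.92109 <1
  x=-2.041: |R|=0.88695 <1
  x=-1.606: |R|=0.50906 <1
  x=-1.036: |R|=0.00522 <1
  x=-2.555: |R|=1.31809 >1
  x=-2.503: |R|=1.27521 >1
Interval (-2.1739, 0).

z* = -2.1739.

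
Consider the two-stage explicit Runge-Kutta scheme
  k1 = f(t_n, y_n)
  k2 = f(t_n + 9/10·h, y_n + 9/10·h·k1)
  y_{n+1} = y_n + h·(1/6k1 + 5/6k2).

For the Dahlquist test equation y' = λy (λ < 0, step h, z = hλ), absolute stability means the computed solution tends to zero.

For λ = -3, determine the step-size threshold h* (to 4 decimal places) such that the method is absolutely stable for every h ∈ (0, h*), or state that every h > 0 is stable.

On y'=λy, z=hλ:
  k1=λy_n ⇒ h·k1=z·y_n;  k2=λ(1+9/10z)y_n ⇒ h·k2=z(1+9/10z)y_n
  y_{n+1}/y_n = 1 + 1/6z + 5/6z(1+9/10z) = 1 + z + 3/4z²
  so R(z) = 1 + z + 3/4z².

Find x<0 with |R(x)|<1.
x=-1.13: |R|=0.8277
R=1: x+3/4x²=0 ⇒ x=−4/3=-1.3333; min R=1−1/(4·3/4)=0.6667>−1
Confirm numerically:
  x=-1.284: |R|=0.95249 <1
  x=-1.080: |R|=0.79480 <1
  x=-0.936: |R|=0.72107 <1
  x=-1.705: |R|=1.47527 >1
  x=-1.364: |R|=1.03137 >1
Stable set (-1.3333, 0).

(-1.3333,0); λ=-3 ⇒ h* = (4/3)/3 = 0.4444.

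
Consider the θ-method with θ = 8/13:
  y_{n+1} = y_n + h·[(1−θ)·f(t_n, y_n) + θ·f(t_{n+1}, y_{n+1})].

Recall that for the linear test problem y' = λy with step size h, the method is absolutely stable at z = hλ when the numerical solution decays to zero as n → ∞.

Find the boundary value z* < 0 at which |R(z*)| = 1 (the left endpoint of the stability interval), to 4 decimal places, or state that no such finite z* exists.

On y'=λy, z=hλ:
  y_{n+1} = y_n + z·[5/13·y_n + 8/13·y_{n+1}] ⇒ (1 − 8/13z)y_{n+1} = (1 + 5/13z)y_n
  so R(z) = (1 + 5/13z)/(1 − 8/13z).

Find x<0 with |R(x)|<1.
x=-0.54: |R|=0.5947
x=-2: |R|=0.1034
x=-10: |R|=0.3978
x=-100: |R|=0.5990
θ=8/13≥1/2 ⇒ |1+5/13x|<|1−8/13x| ∀x<0 ⇒ stable on all of ℝ⁻.

unbounded; (−∞, 0).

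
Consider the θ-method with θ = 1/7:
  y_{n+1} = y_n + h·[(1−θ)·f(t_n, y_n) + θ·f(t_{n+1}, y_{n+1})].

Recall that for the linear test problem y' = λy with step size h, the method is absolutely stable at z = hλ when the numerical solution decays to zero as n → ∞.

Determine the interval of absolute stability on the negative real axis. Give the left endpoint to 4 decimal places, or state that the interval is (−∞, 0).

With y'=λy (z=hλ):
  y_{n+1} = y_n + z·[6/7·y_n + 1/7·y_{n+1}] ⇒ (1 − 1/7z)y_{n+1} = (1 + 6/7z)y_n
  so R(z) = (1 + 6/7z)/(1 − 1/7z).

Boundary: |R(x)|=1, x<0.
x=-1.7: |R|=0.3678
R=−1: 1+6/7x = −1+1/7x ⇒ -5/7x=2 ⇒ x=2/(-5/7)=-2.8000
Confirm numerically:
  x=-2.144: |R|=0.64129 <1
  x=-2.024: |R|=0.57004 <1
  x=-1.704: |R|=0.37040 <1
  x=-1.404: |R|=0.16944 <1
  x=-3.165: |R|=1.17954 >1
  x=-2.949: |R|=1.07488 >1
  x=-2.930: |R|=1.06546 >1
So |R|<1 on (-2.8000, 0).

(-2.8000, 0).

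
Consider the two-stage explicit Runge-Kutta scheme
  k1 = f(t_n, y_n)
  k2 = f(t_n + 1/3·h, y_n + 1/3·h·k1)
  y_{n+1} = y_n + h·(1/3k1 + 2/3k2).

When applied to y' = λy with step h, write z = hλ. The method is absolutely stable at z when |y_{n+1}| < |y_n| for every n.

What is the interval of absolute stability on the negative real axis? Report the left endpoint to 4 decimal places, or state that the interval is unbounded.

Set f=λy, z=hλ:
  k1=λy_n ⇒ h·k1=z·y_n;  k2=λ(1+1/3z)y_n ⇒ h·k2=z(1+1/3z)y_n
  y_{n+1}/y_n = 1 + 1/3z + 2/3z(1+1/3z) = 1 + z + 2/9z²
  R(z) = 1 + z + 2/9z².

Boundary: |R(x)|=1, x<0.
x=-0.73: |R|=0.3884
R=1: x+2/9x²=0 ⇒ x=−9/2=-4.5000; min R=1−1/(4·2/9)=-0.1250>−1
Confirm numerically:
  x=-3.565: |R|=0.25927 <1
  x=-3.454: |R|=0.19714 <1
  x=-3.402: |R|=0.16991 <1
  x=-4.931: |R|=1.47228 >1
  x=-4.697: |R|=1.20562 >1
Stable set (-4.5000, 0).

z∈(-4.5000,0).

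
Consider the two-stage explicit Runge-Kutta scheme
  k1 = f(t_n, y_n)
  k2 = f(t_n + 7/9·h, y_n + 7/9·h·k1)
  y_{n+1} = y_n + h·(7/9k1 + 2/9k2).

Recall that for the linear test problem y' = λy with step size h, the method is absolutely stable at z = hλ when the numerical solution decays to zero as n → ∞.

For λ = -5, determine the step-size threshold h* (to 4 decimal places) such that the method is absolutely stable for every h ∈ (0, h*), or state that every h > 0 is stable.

Set f=λy, z=hλ:
  k1=λy_n ⇒ h·k1=z·y_n;  k2=λ(1+7/9z)y_n ⇒ h·k2=z(1+7/9z)y_n
  y_{n+1}/y_n = 1 + 7/9z + 2/9z(1+7/9z) = 1 + z + 14/81z²
  Hence R(z) = 1 + z + 14/81z².

Boundary: |R(x)|=1, x<0.
x=-0.57: |R|=0.4862
R=1: x+14/81x²=0 ⇒ x=−81/14=-5.7857; min R=1−1/(4·14/81)=-0.4464>−1
Confirm numerically:
  x=-5.578: |R|=0.79974 <1
  x=-5.450: |R|=0.68377 <1
  x=-3.355: |R|=0.40951 <1
  x=-2.928: |R|=0.44622 <1
  x=-6.213: |R|=1.45884 >1
  x=-6.170: |R|=1.40981 >1
  x=-5.814: |R|=1.02842 >1
Stable set (-5.7857, 0).

(-5.7857,0); λ=-5 ⇒ h* = (81/14)/5 = 1.1571.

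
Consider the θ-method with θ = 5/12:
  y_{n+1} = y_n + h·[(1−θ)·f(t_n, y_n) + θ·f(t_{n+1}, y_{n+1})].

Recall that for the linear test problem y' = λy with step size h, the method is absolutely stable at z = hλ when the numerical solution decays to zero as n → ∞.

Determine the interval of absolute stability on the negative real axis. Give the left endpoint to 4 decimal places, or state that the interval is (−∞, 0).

Set f=λy, z=hλ:
  y_{n+1} = y_n + z·[7/12·y_n + 5/12·y_{n+1}] ⇒ (1 − 5/12z)y_{n+1} = (1 + 7/12z)y_n
  R(z) = (1 + 7/12z)/(1 − 5/12z).

Boundary: |R(x)|=1, x<0.
x=-0.95: |R|=0.3194
R=−1: 1+7/12x = −1+5/12x ⇒ -1/6x=2 ⇒ x=2/(-1/6)=-12.0000
Confirm numerically:
  x=-11.798: |R|=0.99431 <1
  x=-10.599: |R|=0.95689 <1
  x=-9.073: |R|=0.89795 <1
  x=-12.522: |R|=1.01399 >1
  x=-12.340: |R|=1.00923 >1
  x=-12.044: |R|=1.00122 >1
Stable set (-12.0000, 0).

z∈(-12.0000,0).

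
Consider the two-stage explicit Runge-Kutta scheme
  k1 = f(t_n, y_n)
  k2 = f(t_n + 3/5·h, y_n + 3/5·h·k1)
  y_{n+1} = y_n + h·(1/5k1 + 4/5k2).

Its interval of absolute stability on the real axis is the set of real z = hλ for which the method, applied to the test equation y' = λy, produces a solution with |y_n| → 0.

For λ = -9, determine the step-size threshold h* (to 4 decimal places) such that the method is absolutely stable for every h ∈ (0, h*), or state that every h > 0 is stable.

Test eqn y'=λy, z=hλ:
  k1=λy_n ⇒ h·k1=z·y_n;  k2=λ(1+3/5z)y_n ⇒ h·k2=z(1+3/5z)y_n
  y_{n+1}/y_n = 1 + 1/5z + 4/5z(1+3/5z) = 1 + z + 12/25z²
  Hence R(z) = 1 + z + 12/25z².

Find x<0 with |R(x)|<1.
x=-1.71: |R|=0.6936
R=1: x+12/25x²=0 ⇒ x=−25/12=-2.0833; min R=1−1/(4·12/25)=0.4792>−1
Confirm numerically:
  x=-1.767: |R|=0.73170 <1
  x=-1.300: |R|=0.51120 <1
  x=-0.983: |R|=0.48082 <1
  x=-2.618: |R|=1.67188 >1
  x=-2.435: |R|=1.41103 >1
  x=-2.112: |R|=1.02906 >1
Interval (-2.0833, 0).

(-2.0833,0); λ=-9 ⇒ h* = (25/12)/9 = 0.2315.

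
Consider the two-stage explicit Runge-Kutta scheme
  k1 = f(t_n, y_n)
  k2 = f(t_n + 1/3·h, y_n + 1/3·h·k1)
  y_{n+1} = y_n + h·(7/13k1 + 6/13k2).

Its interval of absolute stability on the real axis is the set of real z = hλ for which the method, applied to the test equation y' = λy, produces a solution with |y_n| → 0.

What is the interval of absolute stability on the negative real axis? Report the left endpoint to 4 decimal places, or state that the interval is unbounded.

On y'=λy, z=hλ:
  k1=λy_n ⇒ h·k1=z·y_n;  k2=λ(1+1/3z)y_n ⇒ h·k2=z(1+1/3z)y_n
  y_{n+1}/y_n = 1 + 7/13z + 6/13z(1+1/3z) = 1 + z + 2/13z²
  R(z) = 1 + z + 2/13z².

Need |R(x)|<1, x<0.
x=-1.5: |R|=0.1538
R=1: x+2/13x²=0 ⇒ x=−13/2=-6.5000; min R=1−1/(4·2/13)=-0.6250>−1
Confirm numerically:
  x=-6.266: |R|=0.77442 <1
  x=-5.544: |R|=0.18461 <1
  x=-4.982: |R|=0.16349 <1
  x=-3.840: |R|=0.57145 <1
  x=-7.034: |R|=1.57787 >1
  x=-6.734: |R|=1.24242 >1
So |R|<1 on (-6.5000, 0).

(-6.5000, 0).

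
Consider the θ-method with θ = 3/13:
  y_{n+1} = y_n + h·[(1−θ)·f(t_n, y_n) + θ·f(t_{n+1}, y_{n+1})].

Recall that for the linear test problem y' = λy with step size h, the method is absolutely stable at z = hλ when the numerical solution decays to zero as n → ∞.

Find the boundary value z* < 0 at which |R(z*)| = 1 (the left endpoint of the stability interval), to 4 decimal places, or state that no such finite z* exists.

Test eqn y'=λy, z=hλ:
  y_{n+1} = y_n + z·[10/13·y_n + 3/13·y_{n+1}] ⇒ (1 − 3/13z)y_{n+1} = (1 + 10/13z)y_n
  so R(z) = (1 + 10/13z)/(1 − 3/13z).

Solve |R(x)|<1 on ℝ⁻.
x=-1.03: |R|=0.1678
R=−1: 1+10/13x = −1+3/13x ⇒ -7/13x=2 ⇒ x=2/(-7/13)=-3.7143
Confirm numerically:
  x=-3.599: |R|=0.96609 <1
  x=-3.230: |R|=0.85059 <1
  x=-1.565: |R|=0.14976 <1
  x=-4.248: |R|=1.14512 >1
  x=-3.873: |R|=1.04513 >1
So |R|<1 on (-3.7143, 0).

left endpoint -3.7143.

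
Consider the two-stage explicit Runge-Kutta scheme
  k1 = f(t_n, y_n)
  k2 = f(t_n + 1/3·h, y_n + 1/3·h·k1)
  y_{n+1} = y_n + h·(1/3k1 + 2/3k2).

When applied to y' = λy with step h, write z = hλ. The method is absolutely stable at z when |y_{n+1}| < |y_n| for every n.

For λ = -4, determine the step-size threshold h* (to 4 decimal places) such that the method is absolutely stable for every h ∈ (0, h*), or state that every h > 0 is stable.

Test eqn y'=λy, z=hλ:
  k1=λy_n ⇒ h·k1=z·y_n;  k2=λ(1+1/3z)y_n ⇒ h·k2=z(1+1/3z)y_n
  y_{n+1}/y_n = 1 + 1/3z + 2/3z(1+1/3z) = 1 + z + 2/9z²
  Hence R(z) = 1 + z + 2/9z².

Find x<0 with |R(x)|<1.
x=-1.04: |R|=0.2004
R=1: x+2/9x²=0 ⇒ x=−9/2=-4.5000; min R=1−1/(4·2/9)=-0.1250>−1
Confirm numerically:
  x=-3.894: |R|=0.47561 <1
  x=-3.119: |R|=0.04281 <1
  x=-3.096: |R|=0.03405 <1
  x=-4.775: |R|=1.29181 >1
  x=-4.741: |R|=1.25391 >1
  x=-4.551: |R|=1.05158 >1
Stable set (-4.5000, 0).

(-4.5000,0); λ=-4 ⇒ h* = (9/2)/4 = 1.1250.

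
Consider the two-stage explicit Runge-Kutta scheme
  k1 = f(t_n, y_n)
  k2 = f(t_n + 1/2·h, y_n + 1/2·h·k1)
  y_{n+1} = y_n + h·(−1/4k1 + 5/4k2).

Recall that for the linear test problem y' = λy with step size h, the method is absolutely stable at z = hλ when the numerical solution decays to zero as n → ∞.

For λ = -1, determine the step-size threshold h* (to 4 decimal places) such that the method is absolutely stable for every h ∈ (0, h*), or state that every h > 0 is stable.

On y'=λy, z=hλ:
  k1=λy_n ⇒ h·k1=z·y_n;  k2=λ(1+1/2z)y_n ⇒ h·k2=z(1+1/2z)y_n
  y_{n+1}/y_n = 1 − 1/4z + 5/4z(1+1/2z) = 1 + z + 5/8z²
  R(z) = 1 + z + 5/8z².

Solve |R(x)|<1 on ℝ⁻.
x=-0.9: |R|=0.6062
R=1: x+5/8x²=0 ⇒ x=−8/5=-1.6000; min R=1−1/(4·5/8)=0.6000>−1
Confirm numerically:
  x=-1.392: |R|=0.81904 <1
  x=-1.179: |R|=0.68978 <1
  x=-1.071: |R|=0.64590 <1
  x=-2.140: |R|=1.72225 >1
  x=-2.053: |R|=1.58126 >1
  x=-2.016: |R|=1.52416 >1
Stable set (-1.6000, 0).

(-1.6000,0); λ=-1 ⇒ h* = (8/5)/1 = 1.6000.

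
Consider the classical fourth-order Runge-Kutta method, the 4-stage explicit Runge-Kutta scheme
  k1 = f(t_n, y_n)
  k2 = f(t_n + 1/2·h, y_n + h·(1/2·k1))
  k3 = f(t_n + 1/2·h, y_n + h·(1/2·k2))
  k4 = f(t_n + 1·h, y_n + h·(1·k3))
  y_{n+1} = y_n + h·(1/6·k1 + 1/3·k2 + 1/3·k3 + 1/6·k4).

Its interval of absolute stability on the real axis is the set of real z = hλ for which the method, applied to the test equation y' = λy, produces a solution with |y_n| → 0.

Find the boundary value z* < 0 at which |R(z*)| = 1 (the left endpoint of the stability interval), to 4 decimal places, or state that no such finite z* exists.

z* = -2.7853.

Test eqn y'=λy, z=hλ:
  order 4, 4-stage ⇒ R(z)=1+z+z^2/2+z^3/6+z^4/24
  (e.g. R(-0.73)=0.48345, |R|=0.48345)

Solve |R(x)|<1 on ℝ⁻.
x=-0.73: |R|=0.4834
|R(-2.91)|=1.2049 |R(-2.45)|=0.6015 |R(-1.04)|=0.3621
Bisect:
  x_lo=-3.6098 |R|=3.1408  x_hi=-0.0985 |R|=0.9062
  mid=-1.85417 |R|=0.29486 →hi
  mid=-2.73199 |R|=0.92256 →hi
  mid=-3.17089 |R|=1.75499 →lo
  mid=-2.95144 |R|=1.28079 →lo
  mid=-2.84171 |R|=1.08845 →lo
  mid=-2.78685 |R|=1.00235 →lo
  mid=-2.75942 |R|=0.96168 →hi
  ...
  [-2.78535,-2.78513] ⇒ x*=-2.7853
So |R|<1 on (-2.7853, 0).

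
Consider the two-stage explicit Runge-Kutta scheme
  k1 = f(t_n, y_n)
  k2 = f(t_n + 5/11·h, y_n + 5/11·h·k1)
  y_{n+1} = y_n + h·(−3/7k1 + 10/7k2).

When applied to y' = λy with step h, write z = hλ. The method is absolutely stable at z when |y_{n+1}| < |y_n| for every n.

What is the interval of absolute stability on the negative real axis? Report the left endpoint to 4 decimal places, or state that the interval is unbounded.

(-1.5400, 0).

With y'=λy (z=hλ):
  k1=λy_n ⇒ h·k1=z·y_n;  k2=λ(1+5/11z)y_n ⇒ h·k2=z(1+5/11z)y_n
  y_{n+1}/y_n = 1 − 3/7z + 10/7z(1+5/11z) = 1 + z + 50/77z²
  R(z) = 1 + z + 50/77z².

Solve |R(x)|<1 on ℝ⁻.
x=-1.26: |R|=0.7709
R=1: x+50/77x²=0 ⇒ x=−77/50=-1.5400; min R=1−1/(4·50/77)=0.6150>−1
Confirm numerically:
  x=-1.087: |R|=0.68025 <1
  x=-1.015: |R|=0.65398 <1
  x=-0.998: |R|=0.64876 <1
  x=-0.735: |R|=0.61580 <1
  x=-2.134: |R|=1.82311 >1
  x=-2.007: |R|=1.60862 >1
  x=-1.697: |R|=1.17301 >1
Stable set (-1.5400, 0).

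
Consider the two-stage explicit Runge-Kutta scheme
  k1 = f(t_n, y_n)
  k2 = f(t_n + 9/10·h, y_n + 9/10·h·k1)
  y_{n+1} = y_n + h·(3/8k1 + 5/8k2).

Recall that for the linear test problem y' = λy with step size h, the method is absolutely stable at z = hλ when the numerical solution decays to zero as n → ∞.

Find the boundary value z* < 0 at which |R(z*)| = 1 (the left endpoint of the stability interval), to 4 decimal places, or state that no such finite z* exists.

Test eqn y'=λy, z=hλ:
  k1=λy_n ⇒ h·k1=z·y_n;  k2=λ(1+9/10z)y_n ⇒ h·k2=z(1+9/10z)y_n
  y_{n+1}/y_n = 1 + 3/8z + 5/8z(1+9/10z) = 1 + z + 9/16z²
  so R(z) = 1 + z + 9/16z².

Boundary: |R(x)|=1, x<0.
x=-1.17: |R|=0.6000
R=1: x+9/16x²=0 ⇒ x=−16/9=-1.7778; min R=1−1/(4·9/16)=0.5556>−1
Confirm numerically:
  x=-1.561: |R|=0.80966 <1
  x=-1.513: |R|=0.77466 <1
  x=-0.972: |R|=0.55944 <1
  x=-0.867: |R|=0.55583 <1
  x=-2.304: |R|=1.68198 >1
  x=-1.849: |R|=1.07408 >1
Stable set (-1.7778, 0).

z* = -1.7778.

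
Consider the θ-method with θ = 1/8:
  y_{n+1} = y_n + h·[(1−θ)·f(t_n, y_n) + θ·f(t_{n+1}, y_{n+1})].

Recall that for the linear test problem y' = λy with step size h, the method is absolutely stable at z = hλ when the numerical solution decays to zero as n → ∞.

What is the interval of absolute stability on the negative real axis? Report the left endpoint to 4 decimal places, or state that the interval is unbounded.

On y'=λy, z=hλ:
  y_{n+1} = y_n + z·[7/8·y_n + 1/8·y_{n+1}] ⇒ (1 − 1/8z)y_{n+1} = (1 + 7/8z)y_n
  ⇒ R(z) = (1 + 7/8z)/(1 − 1/8z).

Need |R(x)|<1, x<0.
x=-1.27: |R|=0.0960
R=−1: 1+7/8x = −1+1/8x ⇒ -3/4x=2 ⇒ x=2/(-3/4)=-2.6667
Confirm numerically:
  x=-2.636: |R|=0.98270 <1
  x=-2.403: |R|=0.84793 <1
  x=-1.586: |R|=0.32360 <1
  x=-2.792: |R|=1.06968 >1
  x=-2.739: |R|=1.04041 >1
Stable set (-2.6667, 0).

z∈(-2.6667,0).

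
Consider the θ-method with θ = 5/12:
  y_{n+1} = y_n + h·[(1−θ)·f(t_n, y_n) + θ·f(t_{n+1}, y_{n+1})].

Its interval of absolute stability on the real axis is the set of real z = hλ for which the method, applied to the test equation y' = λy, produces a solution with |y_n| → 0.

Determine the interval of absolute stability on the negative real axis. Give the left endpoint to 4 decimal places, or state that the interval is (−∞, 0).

z∈(-12.0000,0).

Test eqn y'=λy, z=hλ:
  y_{n+1} = y_n + z·[7/12·y_n + 5/12·y_{n+1}] ⇒ (1 − 5/12z)y_{n+1} = (1 + 7/12z)y_n
  so R(z) = (1 + 7/12z)/(1 − 5/12z).

Need |R(x)|<1, x<0.
x=-1.19: |R|=0.2045
R=−1: 1+7/12x = −1+5/12x ⇒ -1/6x=2 ⇒ x=2/(-1/6)=-12.0000
Confirm numerically:
  x=-10.623: |R|=0.95771 <1
  x=-10.423: |R|=0.95081 <1
  x=-9.882: |R|=0.93102 <1
  x=-6.916: |R|=0.78171 <1
  x=-12.557: |R|=1.01490 >1
  x=-12.218: |R|=1.00597 >1
  x=-12.146: |R|=1.00401 >1
So |R|<1 on (-12.0000, 0).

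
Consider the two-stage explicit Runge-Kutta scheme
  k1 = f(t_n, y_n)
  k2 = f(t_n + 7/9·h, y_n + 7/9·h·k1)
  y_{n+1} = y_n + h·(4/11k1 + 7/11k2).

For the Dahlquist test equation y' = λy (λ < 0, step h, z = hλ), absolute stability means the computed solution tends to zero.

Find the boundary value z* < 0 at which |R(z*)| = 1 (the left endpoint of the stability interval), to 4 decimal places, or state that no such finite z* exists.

Test eqn y'=λy, z=hλ:
  k1=λy_n ⇒ h·k1=z·y_n;  k2=λ(1+7/9z)y_n ⇒ h·k2=z(1+7/9z)y_n
  y_{n+1}/y_n = 1 + 4/11z + 7/11z(1+7/9z) = 1 + z + 49/99z²
  R(z) = 1 + z + 49/99z².

Find x<0 with |R(x)|<1.
x=-0.75: |R|=0.5284
R=1: x+49/99x²=0 ⇒ x=−99/49=-2.0204; min R=1−1/(4·49/99)=0.4949>−1
Confirm numerically:
  x=-1.564: |R|=0.64669 <1
  x=-1.400: |R|=0.57010 <1
  x=-1.151: |R|=0.50471 <1
  x=-2.516: |R|=1.61716 >1
  x=-2.310: |R|=1.33110 >1
  x=-2.134: |R|=1.11998 >1
So |R|<1 on (-2.0204, 0).

left endpoint -2.0204.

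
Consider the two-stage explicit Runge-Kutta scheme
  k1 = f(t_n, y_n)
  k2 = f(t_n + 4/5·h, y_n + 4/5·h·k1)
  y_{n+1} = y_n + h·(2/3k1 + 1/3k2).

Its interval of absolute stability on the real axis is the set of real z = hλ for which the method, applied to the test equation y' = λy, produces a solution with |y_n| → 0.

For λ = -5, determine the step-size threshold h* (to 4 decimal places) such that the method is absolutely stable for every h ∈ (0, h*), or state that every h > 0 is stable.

Set f=λy, z=hλ:
  k1=λy_n ⇒ h·k1=z·y_n;  k2=λ(1+4/5z)y_n ⇒ h·k2=z(1+4/5z)y_n
  y_{n+1}/y_n = 1 + 2/3z + 1/3z(1+4/5z) = 1 + z + 4/15z²
  Hence R(z) = 1 + z + 4/15z².

Find x<0 with |R(x)|<1.
x=-0.72: |R|=0.4182
R=1: x+4/15x²=0 ⇒ x=−15/4=-3.7500; min R=1−1/(4·4/15)=0.0625>−1
Confirm numerically:
  x=-3.025: |R|=0.41517 <1
  x=-2.807: |R|=0.29413 <1
  x=-1.669: |R|=0.07382 <1
  x=-4.316: |R|=1.65143 >1
  x=-4.310: |R|=1.64363 >1
  x=-4.149: |R|=1.44145 >1
So |R|<1 on (-3.7500, 0).

(-3.7500,0); λ=-5 ⇒ h* = (15/4)/5 = 0.7500.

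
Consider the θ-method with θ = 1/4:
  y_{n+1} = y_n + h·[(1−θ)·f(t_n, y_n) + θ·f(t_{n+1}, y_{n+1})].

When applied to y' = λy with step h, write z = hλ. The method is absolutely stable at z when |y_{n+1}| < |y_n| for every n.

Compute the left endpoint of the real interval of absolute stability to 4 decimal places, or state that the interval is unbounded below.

Set f=λy, z=hλ:
  y_{n+1} = y_n + z·[3/4·y_n + 1/4·y_{n+1}] ⇒ (1 − 1/4z)y_{n+1} = (1 + 3/4z)y_n
  ⇒ R(z) = (1 + 3/4z)/(1 − 1/4z).

Find x<0 with |R(x)|<1.
x=-1.27: |R|=0.0361
R=−1: 1+3/4x = −1+1/4x ⇒ -1/2x=2 ⇒ x=2/(-1/2)=-4.0000
Confirm numerically:
  x=-3.619: |R|=0.89999 <1
  x=-3.498: |R|=0.86610 <1
  x=-2.970: |R|=0.70445 <1
  x=-2.613: |R|=0.58052 <1
  x=-4.576: |R|=1.13433 >1
  x=-4.375: |R|=1.08955 >1
  x=-4.215: |R|=1.05234 >1
Interval (-4.0000, 0).

left endpoint -4.0000.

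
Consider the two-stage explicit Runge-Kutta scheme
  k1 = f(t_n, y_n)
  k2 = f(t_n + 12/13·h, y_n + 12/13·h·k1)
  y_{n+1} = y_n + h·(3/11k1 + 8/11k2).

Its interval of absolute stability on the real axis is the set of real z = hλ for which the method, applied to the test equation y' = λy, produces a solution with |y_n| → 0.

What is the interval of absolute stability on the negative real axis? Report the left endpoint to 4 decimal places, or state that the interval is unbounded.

(-1.4896, 0).

Test eqn y'=λy, z=hλ:
  k1=λy_n ⇒ h·k1=z·y_n;  k2=λ(1+12/13z)y_n ⇒ h·k2=z(1+12/13z)y_n
  y_{n+1}/y_n = 1 + 3/11z + 8/11z(1+12/13z) = 1 + z + 96/143z²
  so R(z) = 1 + z + 96/143z².

Solve |R(x)|<1 on ℝ⁻.
x=-0.53: |R|=0.6586
R=1: x+96/143x²=0 ⇒ x=−143/96=-1.4896; min R=1−1/(4·96/143)=0.6276>−1
Confirm numerically:
  x=-1.286: |R|=0.82424 <1
  x=-0.640: |R|=0.63498 <1
  x=-0.605: |R|=0.64072 <1
  x=-1.976: |R|=1.64525 >1
  x=-1.866: |R|=1.47154 >1
Stable set (-1.4896, 0).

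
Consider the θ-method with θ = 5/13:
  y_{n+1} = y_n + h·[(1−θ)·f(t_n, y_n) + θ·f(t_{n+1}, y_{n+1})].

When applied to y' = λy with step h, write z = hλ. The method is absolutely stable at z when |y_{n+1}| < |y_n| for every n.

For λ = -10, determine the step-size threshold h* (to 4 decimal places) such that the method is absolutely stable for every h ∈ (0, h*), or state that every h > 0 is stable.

With y'=λy (z=hλ):
  y_{n+1} = y_n + z·[8/13·y_n + 5/13·y_{n+1}] ⇒ (1 − 5/13z)y_{n+1} = (1 + 8/13z)y_n
  so R(z) = (1 + 8/13z)/(1 − 5/13z).

Find x<0 with |R(x)|<1.
x=-0.95: |R|=0.3042
R=−1: 1+8/13x = −1+5/13x ⇒ -3/13x=2 ⇒ x=2/(-3/13)=-8.6667
Confirm numerically:
  x=-7.587: |R|=0.93641 <1
  x=-7.566: |R|=0.93504 <1
  x=-6.260: |R|=0.83702 <1
  x=-3.750: |R|=0.53543 <1
  x=-9.033: |R|=1.01889 >1
  x=-8.963: |R|=1.01538 >1
  x=-8.749: |R|=1.00435 >1
So |R|<1 on (-8.6667, 0).

(-8.6667,0); λ=-10 ⇒ h* = (26/3)/10 = 0.8667.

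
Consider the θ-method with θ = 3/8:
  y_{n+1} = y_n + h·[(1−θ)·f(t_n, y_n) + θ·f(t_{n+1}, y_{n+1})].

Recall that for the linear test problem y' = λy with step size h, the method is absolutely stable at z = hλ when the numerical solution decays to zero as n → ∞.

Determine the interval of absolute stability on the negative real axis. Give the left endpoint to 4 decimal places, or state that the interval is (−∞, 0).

z∈(-8.0000,0).

Test eqn y'=λy, z=hλ:
  y_{n+1} = y_n + z·[5/8·y_n + 3/8·y_{n+1}] ⇒ (1 − 3/8z)y_{n+1} = (1 + 5/8z)y_n
  ⇒ R(z) = (1 + 5/8z)/(1 − 3/8z).

Boundary: |R(x)|=1, x<0.
x=-0.9: |R|=0.3271
R=−1: 1+5/8x = −1+3/8x ⇒ -1/4x=2 ⇒ x=2/(-1/4)=-8.0000
Confirm numerically:
  x=-5.535: |R|=0.79963 <1
  x=-4.704: |R|=0.70188 <1
  x=-4.018: |R|=0.60287 <1
  x=-8.447: |R|=1.02681 >1
  x=-8.138: |R|=1.00851 >1
So |R|<1 on (-8.0000, 0).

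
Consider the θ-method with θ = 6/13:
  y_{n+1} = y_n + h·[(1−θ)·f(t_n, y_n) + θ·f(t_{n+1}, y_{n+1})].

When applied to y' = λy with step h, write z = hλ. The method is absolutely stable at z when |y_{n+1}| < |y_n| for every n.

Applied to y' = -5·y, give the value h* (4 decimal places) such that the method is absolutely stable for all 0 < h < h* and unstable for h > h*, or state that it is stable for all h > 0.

(-26.0000,0); λ=-5 ⇒ h* = (26)/5 = 5.2000.

With y'=λy (z=hλ):
  y_{n+1} = y_n + z·[7/13·y_n + 6/13·y_{n+1}] ⇒ (1 − 6/13z)y_{n+1} = (1 + 7/13z)y_n
  R(z) = (1 + 7/13z)/(1 − 6/13z).

Boundary: |R(x)|=1, x<0.
x=-0.47: |R|=0.6138
R=−1: 1+7/13x = −1+6/13x ⇒ -1/13x=2 ⇒ x=2/(-1/13)=-26.0000
Confirm numerically:
  x=-22.835: |R|=0.97890 <1
  x=-17.447: |R|=0.92732 <1
  x=-13.133: |R|=0.85983 <1
  x=-26.214: |R|=1.00126 >1
  x=-26.163: |R|=1.00096 >1
  x=-26.103: |R|=1.00061 >1
Interval (-26.0000, 0).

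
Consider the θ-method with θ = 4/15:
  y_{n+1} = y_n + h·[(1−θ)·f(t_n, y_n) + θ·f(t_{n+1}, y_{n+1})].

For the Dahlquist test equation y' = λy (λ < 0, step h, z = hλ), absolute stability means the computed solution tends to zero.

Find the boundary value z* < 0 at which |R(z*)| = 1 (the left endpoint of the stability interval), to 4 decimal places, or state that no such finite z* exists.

left endpoint -4.2857.

Set f=λy, z=hλ:
  y_{n+1} = y_n + z·[11/15·y_n + 4/15·y_{n+1}] ⇒ (1 − 4/15z)y_{n+1} = (1 + 11/15z)y_n
  so R(z) = (1 + 11/15z)/(1 − 4/15z).

Need |R(x)|<1, x<0.
x=-1.41: |R|=0.0247
R=−1: 1+11/15x = −1+4/15x ⇒ -7/15x=2 ⇒ x=2/(-7/15)=-4.2857
Confirm numerically:
  x=-3.846: |R|=0.89870 <1
  x=-3.731: |R|=0.87024 <1
  x=-3.355: |R|=0.77076 <1
  x=-4.741: |R|=1.09383 >1
  x=-4.417: |R|=1.02813 >1
Stable set (-4.2857, 0).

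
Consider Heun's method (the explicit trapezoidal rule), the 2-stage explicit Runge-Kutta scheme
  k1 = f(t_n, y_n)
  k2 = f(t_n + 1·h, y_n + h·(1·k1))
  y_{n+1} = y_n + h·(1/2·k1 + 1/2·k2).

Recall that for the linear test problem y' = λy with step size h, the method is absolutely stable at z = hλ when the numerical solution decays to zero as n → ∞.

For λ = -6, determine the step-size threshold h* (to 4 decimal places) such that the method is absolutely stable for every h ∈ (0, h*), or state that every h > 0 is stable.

(-2.0000,0); λ=-6 ⇒ h* = 0.3333.

Test eqn y'=λy, z=hλ:
  order 2, 2-stage ⇒ R(z)=1+z+z^2/2
  (e.g. R(-1.15)=0.51125, |R|=0.51125)

Boundary: |R(x)|=1, x<0.
x=-1.15: |R|=0.5112
|R(-2.06)|=1.0618 |R(-1.6)|=0.6800 |R(-0.87)|=0.5085
Bisect:
  x_lo=-2.8712 |R|=2.2507  x_hi=-0.0911 |R|=0.9131
  mid=-1.48115 |R|=0.61575 →hi
  mid=-2.17618 |R|=1.19170 →lo
  mid=-1.82867 |R|=0.84334 →hi
  mid=-2.00242 |R|=1.00243 →lo
  mid=-1.91554 |R|=0.91911 →hi
  mid=-1.95898 |R|=0.95983 →hi
  mid=-1.98070 |R|=0.98089 →hi
  ...
  [-2.00005,-1.99988] ⇒ x*=-2.0000
Interval (-2.0000, 0).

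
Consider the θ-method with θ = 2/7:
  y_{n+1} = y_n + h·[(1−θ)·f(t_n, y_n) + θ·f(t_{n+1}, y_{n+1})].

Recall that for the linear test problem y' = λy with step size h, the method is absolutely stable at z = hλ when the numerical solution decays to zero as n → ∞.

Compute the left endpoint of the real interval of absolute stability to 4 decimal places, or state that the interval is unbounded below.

z* = -4.6667.

Set f=λy, z=hλ:
  y_{n+1} = y_n + z·[5/7·y_n + 2/7·y_{n+1}] ⇒ (1 − 2/7z)y_{n+1} = (1 + 5/7z)y_n
  Hence R(z) = (1 + 5/7z)/(1 − 2/7z).

Solve |R(x)|<1 on ℝ⁻.
x=-1.36: |R|=0.0206
R=−1: 1+5/7x = −1+2/7x ⇒ -3/7x=2 ⇒ x=2/(-3/7)=-4.6667
Confirm numerically:
  x=-4.604: |R|=0.98840 <1
  x=-2.420: |R|=0.43074 <1
  x=-2.371: |R|=0.41347 <1
  x=-2.326: |R|=0.39736 <1
  x=-5.044: |R|=1.06625 >1
  x=-4.865: |R|=1.03556 >1
Stable set (-4.6667, 0).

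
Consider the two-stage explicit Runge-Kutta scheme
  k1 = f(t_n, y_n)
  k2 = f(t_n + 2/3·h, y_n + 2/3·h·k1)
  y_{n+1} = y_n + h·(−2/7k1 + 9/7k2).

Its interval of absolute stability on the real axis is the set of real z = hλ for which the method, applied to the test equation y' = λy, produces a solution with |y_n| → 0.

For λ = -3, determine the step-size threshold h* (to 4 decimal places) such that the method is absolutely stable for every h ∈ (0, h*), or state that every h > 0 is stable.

On y'=λy, z=hλ:
  k1=λy_n ⇒ h·k1=z·y_n;  k2=λ(1+2/3z)y_n ⇒ h·k2=z(1+2/3z)y_n
  y_{n+1}/y_n = 1 − 2/7z + 9/7z(1+2/3z) = 1 + z + 6/7z²
  so R(z) = 1 + z + 6/7z².

Boundary: |R(x)|=1, x<0.
x=-0.53: |R|=0.7108
R=1: x+6/7x²=0 ⇒ x=−7/6=-1.1667; min R=1−1/(4·6/7)=0.7083>−1
Confirm numerically:
  x=-0.772: |R|=0.73884 <1
  x=-0.657: |R|=0.71298 <1
  x=-0.524: |R|=0.71135 <1
  x=-1.650: |R|=1.68357 >1
  x=-1.427: |R|=1.31842 >1
Stable set (-1.1667, 0).

(-1.1667,0); λ=-3 ⇒ h* = (7/6)/3 = 0.3889.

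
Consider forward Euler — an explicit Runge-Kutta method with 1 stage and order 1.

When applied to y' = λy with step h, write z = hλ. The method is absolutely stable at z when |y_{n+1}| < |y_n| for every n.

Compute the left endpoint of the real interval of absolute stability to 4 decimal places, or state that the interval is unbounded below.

Test eqn y'=λy, z=hλ:
  order 1, 1-stage ⇒ R(z)=1+z
  (e.g. R(-1.62)=-0.62000, |R|=0.62000)

Find x<0 with |R(x)|<1.
x=-1.62: |R|=0.6200
|R(-2.15)|=1.1500 |R(-1.75)|=0.7500 |R(-0.77)|=0.2300
Bisect:
  x_lo=-2.5204 |R|=1.5204  x_hi=-0.2799 |R|=0.7201
  mid=-1.40018 |R|=0.40018 →hi
  mid=-1.96031 |R|=0.96031 →hi
  mid=-2.24038 |R|=1.24038 →lo
  mid=-2.10035 |R|=1.10035 →lo
  mid=-2.03033 |R|=1.03033 →lo
  mid=-1.99532 |R|=0.99532 →hi
  mid=-2.01283 |R|=1.01283 →lo
  ...
  [-2.00011,-1.99997] ⇒ x*=-2.0000
Stable set (-2.0000, 0).

left endpoint -2.0000.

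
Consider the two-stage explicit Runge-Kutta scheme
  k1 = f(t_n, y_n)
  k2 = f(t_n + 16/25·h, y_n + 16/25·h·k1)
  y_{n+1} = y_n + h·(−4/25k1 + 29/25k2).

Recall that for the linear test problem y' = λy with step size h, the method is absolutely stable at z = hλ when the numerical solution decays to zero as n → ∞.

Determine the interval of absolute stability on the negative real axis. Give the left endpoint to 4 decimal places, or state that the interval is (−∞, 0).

z∈(-1.3470,0).

On y'=λy, z=hλ:
  k1=λy_n ⇒ h·k1=z·y_n;  k2=λ(1+16/25z)y_n ⇒ h·k2=z(1+16/25z)y_n
  y_{n+1}/y_n = 1 − 4/25z + 29/25z(1+16/25z) = 1 + z + 464/625z²
  Hence R(z) = 1 + z + 464/625z².

Boundary: |R(x)|=1, x<0.
x=-1.4: |R|=1.0551
R=1: x+464/625x²=0 ⇒ x=−625/464=-1.3470; min R=1−1/(4·464/625)=0.6633>−1
Confirm numerically:
  x=-0.852: |R|=0.68691 <1
  x=-0.709: |R|=0.66419 <1
  x=-0.682: |R|=0.66331 <1
  x=-1.942: |R|=1.85786 >1
  x=-1.790: |R|=1.58872 >1
  x=-1.535: |R|=1.21426 >1
Interval (-1.3470, 0).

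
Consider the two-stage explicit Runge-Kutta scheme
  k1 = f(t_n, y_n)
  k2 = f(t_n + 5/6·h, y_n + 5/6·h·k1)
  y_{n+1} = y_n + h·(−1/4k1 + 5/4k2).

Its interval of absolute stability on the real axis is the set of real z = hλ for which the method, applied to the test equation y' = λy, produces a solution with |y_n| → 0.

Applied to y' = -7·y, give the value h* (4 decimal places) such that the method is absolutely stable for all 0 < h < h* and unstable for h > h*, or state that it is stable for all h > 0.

On y'=λy, z=hλ:
  k1=λy_n ⇒ h·k1=z·y_n;  k2=λ(1+5/6z)y_n ⇒ h·k2=z(1+5/6z)y_n
  y_{n+1}/y_n = 1 − 1/4z + 5/4z(1+5/6z) = 1 + z + 25/24z²
  R(z) = 1 + z + 25/24z².

Find x<0 with |R(x)|<1.
x=-1.43: |R|=1.7001
R=1: x+25/24x²=0 ⇒ x=−24/25=-0.9600; min R=1−1/(4·25/24)=0.7600>−1
Confirm numerically:
  x=-0.931: |R|=0.97188 <1
  x=-0.638: |R|=0.78600 <1
  x=-0.464: |R|=0.76027 <1
  x=-1.509: |R|=1.86296 >1
  x=-1.326: |R|=1.50554 >1
  x=-1.119: |R|=1.18533 >1
Stable set (-0.9600, 0).

(-0.9600,0); λ=-7 ⇒ h* = (24/25)/7 = 0.1371.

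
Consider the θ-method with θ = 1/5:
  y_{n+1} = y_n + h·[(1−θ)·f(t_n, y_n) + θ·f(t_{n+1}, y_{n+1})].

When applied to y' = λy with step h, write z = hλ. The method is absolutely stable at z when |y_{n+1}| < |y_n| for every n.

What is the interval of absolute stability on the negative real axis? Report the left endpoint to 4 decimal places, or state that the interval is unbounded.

(-3.3333, 0).

On y'=λy, z=hλ:
  y_{n+1} = y_n + z·[4/5·y_n + 1/5·y_{n+1}] ⇒ (1 − 1/5z)y_{n+1} = (1 + 4/5z)y_n
  ⇒ R(z) = (1 + 4/5z)/(1 − 1/5z).

Solve |R(x)|<1 on ℝ⁻.
x=-0.65: |R|=0.4248
R=−1: 1+4/5x = −1+1/5x ⇒ -3/5x=2 ⇒ x=2/(-3/5)=-3.3333
Confirm numerically:
  x=-3.302: |R|=0.98868 <1
  x=-3.152: |R|=0.93327 <1
  x=-3.007: |R|=0.87773 <1
  x=-3.548: |R|=1.07534 >1
  x=-3.364: |R|=1.01100 >1
Interval (-3.3333, 0).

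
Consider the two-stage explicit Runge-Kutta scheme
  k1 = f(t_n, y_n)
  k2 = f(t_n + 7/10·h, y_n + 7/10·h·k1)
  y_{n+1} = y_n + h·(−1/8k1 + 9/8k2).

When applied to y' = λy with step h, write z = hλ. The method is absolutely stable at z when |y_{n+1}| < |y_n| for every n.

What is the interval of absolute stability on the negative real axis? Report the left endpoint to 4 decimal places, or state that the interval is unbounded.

Set f=λy, z=hλ:
  k1=λy_n ⇒ h·k1=z·y_n;  k2=λ(1+7/10z)y_n ⇒ h·k2=z(1+7/10z)y_n
  y_{n+1}/y_n = 1 − 1/8z + 9/8z(1+7/10z) = 1 + z + 63/80z²
  ⇒ R(z) = 1 + z + 63/80z².

Boundary: |R(x)|=1, x<0.
x=-1.19: |R|=0.9252
R=1: x+63/80x²=0 ⇒ x=−80/63=-1.2698; min R=1−1/(4·63/80)=0.6825>−1
Confirm numerically:
  x=-1.173: |R|=0.91054 <1
  x=-1.127: |R|=0.87323 <1
  x=-0.554: |R|=0.68770 <1
  x=-1.784: |R|=1.72234 >1
  x=-1.673: |R|=1.53116 >1
  x=-1.352: |R|=1.08747 >1
So |R|<1 on (-1.2698, 0).

(-1.2698, 0).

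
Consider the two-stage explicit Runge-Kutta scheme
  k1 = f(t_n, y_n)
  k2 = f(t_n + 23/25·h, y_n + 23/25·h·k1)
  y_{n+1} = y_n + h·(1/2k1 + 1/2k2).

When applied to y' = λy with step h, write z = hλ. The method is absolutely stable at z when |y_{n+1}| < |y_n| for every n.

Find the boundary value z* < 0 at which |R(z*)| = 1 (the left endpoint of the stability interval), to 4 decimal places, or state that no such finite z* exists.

z* = -2.1739.

Test eqn y'=λy, z=hλ:
  k1=λy_n ⇒ h·k1=z·y_n;  k2=λ(1+23/25z)y_n ⇒ h·k2=z(1+23/25z)y_n
  y_{n+1}/y_n = 1 + 1/2z + 1/2z(1+23/25z) = 1 + z + 23/50z²
  R(z) = 1 + z + 23/50z².

Need |R(x)|<1, x<0.
x=-0.75: |R|=0.5088
R=1: x+23/50x²=0 ⇒ x=−50/23=-2.1739; min R=1−1/(4·23/50)=0.4565>−1
Confirm numerically:
  x=-1.957: |R|=0.80473 <1
  x=-1.760: |R|=0.66490 <1
  x=-1.579: |R|=0.56789 <1
  x=-1.290: |R|=0.47549 <1
  x=-2.508: |R|=1.38543 >1
  x=-2.453: |R|=1.31492 >1
So |R|<1 on (-2.1739, 0).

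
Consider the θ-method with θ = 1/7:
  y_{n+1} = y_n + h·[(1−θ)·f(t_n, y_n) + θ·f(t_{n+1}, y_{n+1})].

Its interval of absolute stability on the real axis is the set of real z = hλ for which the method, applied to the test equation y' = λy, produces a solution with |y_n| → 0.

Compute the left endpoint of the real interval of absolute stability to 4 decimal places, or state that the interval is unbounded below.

z* = -2.8000.

Set f=λy, z=hλ:
  y_{n+1} = y_n + z·[6/7·y_n + 1/7·y_{n+1}] ⇒ (1 − 1/7z)y_{n+1} = (1 + 6/7z)y_n
  Hence R(z) = (1 + 6/7z)/(1 − 1/7z).

Find x<0 with |R(x)|<1.
x=-1.01: |R|=0.1174
R=−1: 1+6/7x = −1+1/7x ⇒ -5/7x=2 ⇒ x=2/(-5/7)=-2.8000
Confirm numerically:
  x=-2.501: |R|=0.84265 <1
  x=-2.234: |R|=0.69352 <1
  x=-2.225: |R|=0.68835 <1
  x=-3.310: |R|=1.24733 >1
  x=-3.308: |R|=1.24641 >1
  x=-3.021: |R|=1.11027 >1
So |R|<1 on (-2.8000, 0).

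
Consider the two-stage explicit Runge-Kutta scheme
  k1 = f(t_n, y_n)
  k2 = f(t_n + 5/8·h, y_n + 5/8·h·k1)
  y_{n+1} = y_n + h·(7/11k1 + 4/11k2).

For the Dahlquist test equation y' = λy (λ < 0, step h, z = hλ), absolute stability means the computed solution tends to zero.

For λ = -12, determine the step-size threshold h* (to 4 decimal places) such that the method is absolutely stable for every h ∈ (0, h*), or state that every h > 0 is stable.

Test eqn y'=λy, z=hλ:
  k1=λy_n ⇒ h·k1=z·y_n;  k2=λ(1+5/8z)y_n ⇒ h·k2=z(1+5/8z)y_n
  y_{n+1}/y_n = 1 + 7/11z + 4/11z(1+5/8z) = 1 + z + 5/22z²
  R(z) = 1 + z + 5/22z².

Find x<0 with |R(x)|<1.
x=-0.37: |R|=0.6611
R=1: x+5/22x²=0 ⇒ x=−22/5=-4.4000; min R=1−1/(4·5/22)=-0.1000>−1
Confirm numerically:
  x=-4.074: |R|=0.69815 <1
  x=-2.836: |R|=0.00807 <1
  x=-2.818: |R|=0.01320 <1
  x=-1.791: |R|=0.06198 <1
  x=-4.894: |R|=1.54946 >1
  x=-4.643: |R|=1.25642 >1
So |R|<1 on (-4.4000, 0).

(-4.4000,0); λ=-12 ⇒ h* = (22/5)/12 = 0.3667.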